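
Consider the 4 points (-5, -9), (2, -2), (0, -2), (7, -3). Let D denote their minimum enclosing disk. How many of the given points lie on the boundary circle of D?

2

The farthest pair is (-5, -9)–(7, -3) with squared distance 180. The circle on this segment as diameter has centre (1, -6) and r² = 180/4 = 45.
Check (2, -2): distance² to centre = 17 ≤ 45, so it lies inside.
All remaining points lie in this disk, and no smaller disk contains both endpoints, so this is the minimum enclosing circle.
The points at distance exactly r from the centre are (-5, -9), (7, -3) — 2 points.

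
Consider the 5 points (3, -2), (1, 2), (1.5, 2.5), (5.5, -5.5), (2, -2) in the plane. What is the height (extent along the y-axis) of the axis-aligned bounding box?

8

max y = 2.5, min y = -5.5, so height = 8.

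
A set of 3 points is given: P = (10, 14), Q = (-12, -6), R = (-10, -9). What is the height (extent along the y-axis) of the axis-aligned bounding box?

23

max y = 14, min y = -9, so height = 23.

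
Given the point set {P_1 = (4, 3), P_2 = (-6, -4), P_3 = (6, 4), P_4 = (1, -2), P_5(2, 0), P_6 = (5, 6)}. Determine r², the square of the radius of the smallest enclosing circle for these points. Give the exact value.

55.25

By Welzl's lemma the MEC is supported by two points (diametrically opposite) or three points (on a circumcircle).
The farthest pair is P_2–P_6 with squared distance 221. The circle on this segment as diameter has centre (-0.5, 1) and r² = 221/4 = 55.25.
Check P_1: distance² to centre = 24.25 ≤ 55.25, so it lies inside.
All remaining points lie in this disk, and no smaller disk contains both endpoints, so this is the minimum enclosing circle.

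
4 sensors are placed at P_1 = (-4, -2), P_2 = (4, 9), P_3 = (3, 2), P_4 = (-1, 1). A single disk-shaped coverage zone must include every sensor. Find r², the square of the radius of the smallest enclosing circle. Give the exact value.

46.25

A smallest enclosing disk is always determined by at most three of the input points on its boundary.
The farthest pair is P_1–P_2 with squared distance 185. The circle on this segment as diameter has centre (0, 3.5) and r² = 185/4 = 46.25.
Check P_3: distance² to centre = 11.25 ≤ 46.25, so it lies inside.
All remaining points lie in this disk, and no smaller disk contains both endpoints, so this is the minimum enclosing circle.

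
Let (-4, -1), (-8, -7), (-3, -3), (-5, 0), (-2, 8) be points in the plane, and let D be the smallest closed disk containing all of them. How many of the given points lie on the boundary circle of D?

2

By Welzl's lemma the MEC is supported by two points (diametrically opposite) or three points (on a circumcircle).
The farthest pair is (-8, -7)–(-2, 8) with squared distance 261. The circle on this segment as diameter has centre (-5, 0.5) and r² = 261/4 = 65.25.
Check (-4, -1): distance² to centre = 3.25 ≤ 65.25, so it lies inside.
All remaining points lie in this disk, and no smaller disk contains both endpoints, so this is the minimum enclosing circle.
The points at distance exactly r from the centre are (-8, -7), (-2, 8) — 2 points.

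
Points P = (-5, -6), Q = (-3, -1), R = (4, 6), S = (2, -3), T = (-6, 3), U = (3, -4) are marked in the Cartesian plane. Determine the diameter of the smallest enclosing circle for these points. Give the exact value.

The minimum enclosing circle of a finite set is fixed by two of the points (as a diameter) or three (as a circumcircle).
The farthest pair is P–R with squared distance 225. The circle on this segment as diameter has centre (-0.5, 0) and r² = 225/4 = 56.25.
Check Q: distance² to centre = 7.25 ≤ 56.25, so it lies inside.
All remaining points lie in this disk, and no smaller disk contains both endpoints, so this is the minimum enclosing circle.
Diameter = 2r = 2√(56.25) = 15.

15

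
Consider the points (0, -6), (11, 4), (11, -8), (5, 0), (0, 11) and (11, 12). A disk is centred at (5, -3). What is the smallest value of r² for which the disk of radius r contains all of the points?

The required radius is the distance from (5, -3) to the farthest point.
Squared distances: 34, 85, 61, 9, 221, 261.
Maximum is 261, attained at (11, 12).

261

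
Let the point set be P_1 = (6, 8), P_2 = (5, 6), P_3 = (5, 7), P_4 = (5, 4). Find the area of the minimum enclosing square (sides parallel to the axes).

The bounding box has width 1 and height 4.
An axis-aligned square enclosing the set must have side ≥ max(width, height).
So the minimum side is max(1, 4) = 4.
Area = 4² = 16.

16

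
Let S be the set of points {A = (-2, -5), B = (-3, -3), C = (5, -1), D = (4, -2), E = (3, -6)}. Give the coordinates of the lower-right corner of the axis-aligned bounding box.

(5, -6)

x-range [-3, 5], y-range [-6, -1].
The lower-right corner is (5, -6).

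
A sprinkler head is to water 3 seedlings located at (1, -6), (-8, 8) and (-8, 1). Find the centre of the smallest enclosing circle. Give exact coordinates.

Call the three points A, B, C in the order given.
Side lengths²: AB² = 277, AC² = 130, BC² = 49.
Since AB² = 277 ≥ 130 + 49 = 179, the angle opposite AB is not acute, so the smallest enclosing circle has AB as diameter.
Centre = midpoint of AB = (-3.5, 1), r² = 277/4 = 69.25.
Centre = (-3.5, 1).

(-3.5, 1)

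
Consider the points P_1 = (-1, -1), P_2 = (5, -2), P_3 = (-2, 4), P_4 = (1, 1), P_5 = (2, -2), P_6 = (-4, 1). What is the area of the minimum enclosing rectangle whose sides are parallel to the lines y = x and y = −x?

39

In coordinates u = x + y, v = x − y the rectangle is axis-aligned; the map (x,y)→(u,v) scales areas by 2.
u-values: -2, 3, 2, 2, 0, -3; range = 3 − (-3) = 6.
v-values: 0, 7, -6, 0, 4, -5; range = 7 − (-6) = 13.
Area = (6 × 13) / 2 = 39.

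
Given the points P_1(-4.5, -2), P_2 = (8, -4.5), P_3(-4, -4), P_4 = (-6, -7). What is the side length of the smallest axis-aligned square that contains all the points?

The bounding box has width 14 and height 5.
An axis-aligned square enclosing the set must have side ≥ max(width, height).
So the minimum side is max(14, 5) = 14.

14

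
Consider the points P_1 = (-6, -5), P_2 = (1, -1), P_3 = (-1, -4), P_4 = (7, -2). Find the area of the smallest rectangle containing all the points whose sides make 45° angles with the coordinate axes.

In coordinates u = x + y, v = x − y the rectangle is axis-aligned; the map (x,y)→(u,v) scales areas by 2.
u-values: -11, 0, -5, 5; range = 5 − (-11) = 16.
v-values: -1, 2, 3, 9; range = 9 − (-1) = 10.
Area = (16 × 10) / 2 = 80.

80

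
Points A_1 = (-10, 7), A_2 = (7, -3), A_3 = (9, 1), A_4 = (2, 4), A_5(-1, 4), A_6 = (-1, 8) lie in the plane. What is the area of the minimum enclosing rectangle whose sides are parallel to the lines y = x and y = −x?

175.5

In coordinates u = x + y, v = x − y the rectangle is axis-aligned; the map (x,y)→(u,v) scales areas by 2.
u-values: -3, 4, 10, 6, 3, 7; range = 10 − (-3) = 13.
v-values: -17, 10, 8, -2, -5, -9; range = 10 − (-17) = 27.
Area = (13 × 27) / 2 = 175.5.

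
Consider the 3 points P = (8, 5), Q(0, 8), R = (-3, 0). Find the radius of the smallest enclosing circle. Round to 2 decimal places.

6.04

Side lengths²: PQ² = 73, PR² = 146, QR² = 73.
Since PR² = 146 ≥ 73 + 73 = 146, the angle opposite PR is not acute, so the smallest enclosing circle has PR as diameter.
Centre = midpoint of PR = (2.5, 2.5), r² = 146/4 = 36.5.
r = √(36.5) ≈ 6.04.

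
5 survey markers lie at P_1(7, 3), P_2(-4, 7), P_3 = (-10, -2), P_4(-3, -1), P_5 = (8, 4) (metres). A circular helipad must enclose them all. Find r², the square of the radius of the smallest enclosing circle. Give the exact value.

The minimum enclosing circle of a finite set is fixed by two of the points (as a diameter) or three (as a circumcircle).
The farthest pair is P_3–P_5 with squared distance 360. The circle on this segment as diameter has centre (-1, 1) and r² = 360/4 = 90.
Check P_1: distance² to centre = 68 ≤ 90, so it lies inside.
All remaining points lie in this disk, and no smaller disk contains both endpoints, so this is the minimum enclosing circle.

90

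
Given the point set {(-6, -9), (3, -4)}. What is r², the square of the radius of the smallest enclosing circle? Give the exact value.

The smallest circle enclosing two points has them as diameter endpoints.
Centre = midpoint = (-1.5, -6.5); r² = |(-6, -9)−(3, -4)|²/4 = 106/4 = 26.5.

26.5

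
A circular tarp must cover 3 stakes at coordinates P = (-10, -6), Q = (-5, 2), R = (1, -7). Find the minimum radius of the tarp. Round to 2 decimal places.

6.06

Side lengths²: PQ² = 89, PR² = 122, QR² = 117.
Since PR² = 122 < 117 + 89 = 206, the triangle is acute, so the smallest enclosing circle is the circumcircle.
Circumcentre = (-265/62, -249/62), r² = 70577/1922.
r = √(70577/1922) ≈ 6.06.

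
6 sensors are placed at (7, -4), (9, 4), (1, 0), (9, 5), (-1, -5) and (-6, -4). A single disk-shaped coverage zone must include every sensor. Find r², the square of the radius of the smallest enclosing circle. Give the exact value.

76.5

By Welzl's lemma the MEC is supported by two points (diametrically opposite) or three points (on a circumcircle).
The farthest pair is (9, 5)–(-6, -4) with squared distance 306. The circle on this segment as diameter has centre (1.5, 0.5) and r² = 306/4 = 76.5.
Check (7, -4): distance² to centre = 50.5 ≤ 76.5, so it lies inside.
All remaining points lie in this disk, and no smaller disk contains both endpoints, so this is the minimum enclosing circle.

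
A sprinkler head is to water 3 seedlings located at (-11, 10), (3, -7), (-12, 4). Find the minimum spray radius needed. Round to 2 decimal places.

11.01

Call the three points A, B, C in the order given.
Side lengths²: AB² = 485, AC² = 37, BC² = 346.
Since AB² = 485 ≥ 346 + 37 = 383, the angle opposite AB is not acute, so the smallest enclosing circle has AB as diameter.
Centre = midpoint of AB = (-4, 1.5), r² = 485/4 = 121.25.
r = √(121.25) ≈ 11.01.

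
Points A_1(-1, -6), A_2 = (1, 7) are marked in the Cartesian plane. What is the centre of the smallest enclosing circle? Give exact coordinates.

(0, 0.5)

The smallest circle enclosing two points has them as diameter endpoints.
Centre = midpoint = (0, 0.5); r² = |A_1A_2|²/4 = 173/4 = 43.25.
Centre = (0, 0.5).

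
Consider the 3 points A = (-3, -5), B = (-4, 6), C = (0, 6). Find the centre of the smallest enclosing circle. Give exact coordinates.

(-2, 7/11)

Side lengths²: AB² = 122, AC² = 130, BC² = 16.
Since AC² = 130 < 122 + 16 = 138, the triangle is acute, so the smallest enclosing circle is the circumcircle.
Circumcentre = (-2, 7/11), r² = 3965/121.
Centre = (-2, 7/11).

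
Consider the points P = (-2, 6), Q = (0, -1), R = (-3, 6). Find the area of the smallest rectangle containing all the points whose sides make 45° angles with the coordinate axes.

25

In coordinates u = x + y, v = x − y the rectangle is axis-aligned; the map (x,y)→(u,v) scales areas by 2.
u-values: 4, -1, 3; range = 4 − (-1) = 5.
v-values: -8, 1, -9; range = 1 − (-9) = 10.
Area = (5 × 10) / 2 = 25.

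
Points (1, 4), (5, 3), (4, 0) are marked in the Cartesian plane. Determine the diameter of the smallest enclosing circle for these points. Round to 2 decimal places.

Call the three points A, B, C in the order given.
Side lengths²: AB² = 17, AC² = 25, BC² = 10.
Since AC² = 25 < 17 + 10 = 27, the triangle is acute, so the smallest enclosing circle is the circumcircle.
Circumcentre = (69/26, 55/26), r² = 2125/338.
Diameter = 2r = 2√(2125/338) ≈ 5.01.

5.01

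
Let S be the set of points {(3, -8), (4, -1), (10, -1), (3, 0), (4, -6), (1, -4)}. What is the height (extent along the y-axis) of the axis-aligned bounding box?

max y = 0, min y = -8, so height = 8.

8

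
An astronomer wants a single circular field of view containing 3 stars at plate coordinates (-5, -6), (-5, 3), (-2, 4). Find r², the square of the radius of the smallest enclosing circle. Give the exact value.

27.25

Call the three points A, B, C in the order given.
Side lengths²: AB² = 81, AC² = 109, BC² = 10.
Since AC² = 109 ≥ 81 + 10 = 91, the angle opposite AC is not acute, so the smallest enclosing circle has AC as diameter.
Centre = midpoint of AC = (-3.5, -1), r² = 109/4 = 27.25.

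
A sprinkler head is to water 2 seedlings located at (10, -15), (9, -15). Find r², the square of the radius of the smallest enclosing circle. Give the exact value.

The smallest circle enclosing two points has them as diameter endpoints.
Centre = midpoint = (9.5, -15); r² = |(10, -15)−(9, -15)|²/4 = 1/4 = 0.25.

0.25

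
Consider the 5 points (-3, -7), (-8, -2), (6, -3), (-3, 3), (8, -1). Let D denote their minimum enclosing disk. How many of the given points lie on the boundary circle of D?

By Welzl's lemma the MEC is supported by two points (diametrically opposite) or three points (on a circumcircle).
The farthest pair is (-8, -2)–(8, -1) with squared distance 257. The circle on this segment as diameter has centre (0, -1.5) and r² = 257/4 = 64.25.
Check (-3, -7): distance² to centre = 39.25 ≤ 64.25, so it lies inside.
All remaining points lie in this disk, and no smaller disk contains both endpoints, so this is the minimum enclosing circle.
The points at distance exactly r from the centre are (-8, -2), (8, -1) — 2 points.

2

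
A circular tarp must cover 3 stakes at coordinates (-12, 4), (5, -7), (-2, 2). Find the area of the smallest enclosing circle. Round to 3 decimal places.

Call the three points A, B, C in the order given.
Side lengths²: AB² = 410, AC² = 104, BC² = 130.
Since AB² = 410 ≥ 130 + 104 = 234, the angle opposite AB is not acute, so the smallest enclosing circle has AB as diameter.
Centre = midpoint of AB = (-3.5, -1.5), r² = 410/4 = 102.5.
Area = π·r² = π·102.5 ≈ 322.013.

322.013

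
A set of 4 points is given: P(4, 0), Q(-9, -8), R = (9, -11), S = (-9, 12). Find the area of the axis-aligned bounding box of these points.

x ranges over [-9, 9], width 18.
y ranges over [-11, 12], height 23.
Area = 18 × 23 = 414.

414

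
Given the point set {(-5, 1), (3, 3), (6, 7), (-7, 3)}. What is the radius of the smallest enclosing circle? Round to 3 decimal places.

6.801

The minimum enclosing circle of a finite set is fixed by two of the points (as a diameter) or three (as a circumcircle).
The farthest pair is (6, 7)–(-7, 3) with squared distance 185. The circle on this segment as diameter has centre (-0.5, 5) and r² = 185/4 = 46.25.
Check (-5, 1): distance² to centre = 36.25 ≤ 46.25, so it lies inside.
All remaining points lie in this disk, and no smaller disk contains both endpoints, so this is the minimum enclosing circle.
r = √(46.25) ≈ 6.801.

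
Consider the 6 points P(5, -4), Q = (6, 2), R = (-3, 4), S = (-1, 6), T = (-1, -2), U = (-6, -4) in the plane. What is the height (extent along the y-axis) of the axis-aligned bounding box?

max y = 6, min y = -4, so height = 10.

10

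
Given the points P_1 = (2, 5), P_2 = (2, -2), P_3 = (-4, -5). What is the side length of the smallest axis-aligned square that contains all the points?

The bounding box has width 6 and height 10.
An axis-aligned square enclosing the set must have side ≥ max(width, height).
So the minimum side is max(6, 10) = 10.

10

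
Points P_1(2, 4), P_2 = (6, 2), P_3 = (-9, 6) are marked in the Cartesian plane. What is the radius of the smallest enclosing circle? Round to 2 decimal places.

7.76

Side lengths²: P_1P_2² = 20, P_1P_3² = 125, P_2P_3² = 241.
Since P_2P_3² = 241 ≥ 125 + 20 = 145, the angle opposite P_2P_3 is not acute, so the smallest enclosing circle has P_2P_3 as diameter.
Centre = midpoint of P_2P_3 = (-1.5, 4), r² = 241/4 = 60.25.
r = √(60.25) ≈ 7.76.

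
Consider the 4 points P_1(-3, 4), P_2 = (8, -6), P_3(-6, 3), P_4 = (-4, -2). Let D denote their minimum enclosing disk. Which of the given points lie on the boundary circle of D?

The minimum enclosing circle of a finite set is fixed by two of the points (as a diameter) or three (as a circumcircle).
The farthest pair is P_2–P_3 with squared distance 277. The circle on this segment as diameter has centre (1, -1.5) and r² = 277/4 = 69.25.
Check P_1: distance² to centre = 46.25 ≤ 69.25, so it lies inside.
All remaining points lie in this disk, and no smaller disk contains both endpoints, so this is the minimum enclosing circle.
The points at distance exactly r from the centre are P_2, P_3 — 2 points.

P_2, P_3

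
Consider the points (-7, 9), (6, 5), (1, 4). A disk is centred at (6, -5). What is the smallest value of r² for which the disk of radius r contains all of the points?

365

The required radius is the distance from (6, -5) to the farthest point.
Squared distances: 365, 100, 106.
Maximum is 365, attained at (-7, 9).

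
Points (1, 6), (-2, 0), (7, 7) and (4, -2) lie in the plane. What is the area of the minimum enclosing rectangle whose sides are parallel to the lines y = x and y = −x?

In coordinates u = x + y, v = x − y the rectangle is axis-aligned; the map (x,y)→(u,v) scales areas by 2.
u-values: 7, -2, 14, 2; range = 14 − (-2) = 16.
v-values: -5, -2, 0, 6; range = 6 − (-5) = 11.
Area = (16 × 11) / 2 = 88.

88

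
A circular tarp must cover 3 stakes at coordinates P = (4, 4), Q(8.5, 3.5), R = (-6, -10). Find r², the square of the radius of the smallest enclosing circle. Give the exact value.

98.125

Side lengths²: PQ² = 20.5, PR² = 296, QR² = 392.5.
Since QR² = 392.5 ≥ 296 + 20.5 = 316.5, the angle opposite QR is not acute, so the smallest enclosing circle has QR as diameter.
Centre = midpoint of QR = (1.25, -3.25), r² = 392.5/4 = 98.125.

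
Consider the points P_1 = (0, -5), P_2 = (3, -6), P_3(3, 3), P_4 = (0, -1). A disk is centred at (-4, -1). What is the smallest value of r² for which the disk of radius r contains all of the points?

74

The required radius is the distance from (-4, -1) to the farthest point.
Squared distances: 32, 74, 65, 16.
Maximum is 74, attained at P_2.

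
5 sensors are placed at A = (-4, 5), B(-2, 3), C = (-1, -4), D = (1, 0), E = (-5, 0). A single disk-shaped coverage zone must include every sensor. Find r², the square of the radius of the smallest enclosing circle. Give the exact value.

22.5

The minimum enclosing circle of a finite set is fixed by two of the points (as a diameter) or three (as a circumcircle).
The farthest pair is A–C with squared distance 90. The circle on this segment as diameter has centre (-2.5, 0.5) and r² = 90/4 = 22.5.
Check B: distance² to centre = 6.5 ≤ 22.5, so it lies inside.
All remaining points lie in this disk, and no smaller disk contains both endpoints, so this is the minimum enclosing circle.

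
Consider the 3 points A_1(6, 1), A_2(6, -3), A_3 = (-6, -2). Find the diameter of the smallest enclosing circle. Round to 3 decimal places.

12.412

Side lengths²: A_1A_2² = 16, A_1A_3² = 153, A_2A_3² = 145.
Since A_1A_3² = 153 < 145 + 16 = 161, the triangle is acute, so the smallest enclosing circle is the circumcircle.
Circumcentre = (0.125, -1), r² = 38.515625.
Diameter = 2r = 2√(38.515625) ≈ 12.412.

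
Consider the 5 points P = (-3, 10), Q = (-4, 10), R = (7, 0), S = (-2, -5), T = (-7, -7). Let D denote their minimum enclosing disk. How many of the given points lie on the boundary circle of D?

3

By Welzl's lemma the MEC is supported by two points (diametrically opposite) or three points (on a circumcircle).
The minimum enclosing circle is determined by three boundary points: Q, R, T.
Their circumcentre is (-137/62, 57/62) with r² = 164645/1922.
The farthest remaining point P is at distance² 159685/1922 ≤ 164645/1922.
The points at distance exactly r from the centre are Q, R, T — 3 points.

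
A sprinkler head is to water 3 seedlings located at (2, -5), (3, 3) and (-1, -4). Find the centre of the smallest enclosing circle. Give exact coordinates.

(1.7, -0.9)

Call the three points A, B, C in the order given.
Side lengths²: AB² = 65, AC² = 10, BC² = 65.
Since BC² = 65 < 65 + 10 = 75, the triangle is acute, so the smallest enclosing circle is the circumcircle.
Circumcentre = (1.7, -0.9), r² = 16.9.
Centre = (1.7, -0.9).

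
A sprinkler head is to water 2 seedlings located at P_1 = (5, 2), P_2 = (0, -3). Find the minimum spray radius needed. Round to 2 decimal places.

3.54

The smallest circle enclosing two points has them as diameter endpoints.
Centre = midpoint = (2.5, -0.5); r² = |P_1P_2|²/4 = 50/4 = 12.5.
r = √(12.5) ≈ 3.54.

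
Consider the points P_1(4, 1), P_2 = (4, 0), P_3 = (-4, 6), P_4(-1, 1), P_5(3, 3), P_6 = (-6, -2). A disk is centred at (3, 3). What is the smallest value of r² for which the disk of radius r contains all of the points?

106

The required radius is the distance from (3, 3) to the farthest point.
Squared distances: 5, 10, 58, 20, 0, 106.
Maximum is 106, attained at P_6.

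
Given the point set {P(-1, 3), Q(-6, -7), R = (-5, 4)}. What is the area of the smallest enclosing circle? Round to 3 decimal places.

Side lengths²: PQ² = 125, PR² = 17, QR² = 122.
Since PQ² = 125 < 122 + 17 = 139, the triangle is acute, so the smallest enclosing circle is the circumcircle.
Circumcentre = (-77/18, -29/18), r² = 5185/162.
Area = π·r² = π·5185/162 ≈ 100.550.

100.550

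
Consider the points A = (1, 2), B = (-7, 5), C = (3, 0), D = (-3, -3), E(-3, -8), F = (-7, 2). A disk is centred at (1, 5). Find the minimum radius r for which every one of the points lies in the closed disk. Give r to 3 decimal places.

13.601

The required radius is the distance from (1, 5) to the farthest point.
Squared distances: 9, 64, 29, 80, 185, 73.
Maximum is 185, attained at E.
r = √185 ≈ 13.601.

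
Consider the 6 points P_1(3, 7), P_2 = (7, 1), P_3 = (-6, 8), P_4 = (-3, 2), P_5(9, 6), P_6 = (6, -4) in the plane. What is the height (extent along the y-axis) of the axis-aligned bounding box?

12

max y = 8, min y = -4, so height = 12.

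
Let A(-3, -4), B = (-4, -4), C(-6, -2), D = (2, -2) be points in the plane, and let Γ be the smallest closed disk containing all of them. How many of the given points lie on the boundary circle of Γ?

The farthest pair is C–D with squared distance 64. The circle on this segment as diameter has centre (-2, -2) and r² = 64/4 = 16.
Check A: distance² to centre = 5 ≤ 16, so it lies inside.
All remaining points lie in this disk, and no smaller disk contains both endpoints, so this is the minimum enclosing circle.
The points at distance exactly r from the centre are C, D — 2 points.

2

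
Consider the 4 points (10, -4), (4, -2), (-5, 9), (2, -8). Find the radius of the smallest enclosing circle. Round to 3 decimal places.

9.951

A smallest enclosing disk is always determined by at most three of the input points on its boundary.
The minimum enclosing circle is determined by three boundary points: (10, -4), (-5, 9), (2, -8).
Their circumcentre is (83/41, 80/41) with r² = 166465/1681.
The farthest remaining point (4, -2) is at distance² 32805/1681 ≤ 166465/1681.
r = √(166465/1681) ≈ 9.951.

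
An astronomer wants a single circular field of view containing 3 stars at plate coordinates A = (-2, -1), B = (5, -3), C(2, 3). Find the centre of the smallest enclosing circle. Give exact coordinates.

Side lengths²: AB² = 53, AC² = 32, BC² = 45.
Since AB² = 53 < 45 + 32 = 77, the triangle is acute, so the smallest enclosing circle is the circumcircle.
Circumcentre = (11/6, -5/6), r² = 265/18.
Centre = (11/6, -5/6).

(11/6, -5/6)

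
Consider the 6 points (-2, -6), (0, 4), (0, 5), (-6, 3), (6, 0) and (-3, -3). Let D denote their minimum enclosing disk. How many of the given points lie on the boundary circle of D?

The minimum enclosing circle of a finite set is fixed by two of the points (as a diameter) or three (as a circumcircle).
The minimum enclosing circle is determined by three boundary points: (-2, -6), (-6, 3), (6, 0).
Their circumcentre is (-0.34375, 0.125) with r² = 40.2587890625.
The farthest remaining point (0, 5) is at distance² 23.8837890625 ≤ 40.2587890625.
The points at distance exactly r from the centre are (-2, -6), (-6, 3), (6, 0) — 3 points.

3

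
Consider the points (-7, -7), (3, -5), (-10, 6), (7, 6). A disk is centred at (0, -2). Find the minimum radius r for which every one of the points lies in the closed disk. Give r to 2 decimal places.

12.81

The required radius is the distance from (0, -2) to the farthest point.
Squared distances: 74, 18, 164, 113.
Maximum is 164, attained at (-10, 6).
r = √164 ≈ 12.81.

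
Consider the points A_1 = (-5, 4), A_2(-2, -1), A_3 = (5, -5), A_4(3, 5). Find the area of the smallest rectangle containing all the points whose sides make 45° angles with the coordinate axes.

104.5

In coordinates u = x + y, v = x − y the rectangle is axis-aligned; the map (x,y)→(u,v) scales areas by 2.
u-values: -1, -3, 0, 8; range = 8 − (-3) = 11.
v-values: -9, -1, 10, -2; range = 10 − (-9) = 19.
Area = (11 × 19) / 2 = 104.5.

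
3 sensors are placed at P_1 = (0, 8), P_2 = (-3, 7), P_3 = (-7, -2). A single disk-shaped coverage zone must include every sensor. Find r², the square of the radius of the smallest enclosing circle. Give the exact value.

Side lengths²: P_1P_2² = 10, P_1P_3² = 149, P_2P_3² = 97.
Since P_1P_3² = 149 ≥ 97 + 10 = 107, the angle opposite P_1P_3 is not acute, so the smallest enclosing circle has P_1P_3 as diameter.
Centre = midpoint of P_1P_3 = (-3.5, 3), r² = 149/4 = 37.25.

37.25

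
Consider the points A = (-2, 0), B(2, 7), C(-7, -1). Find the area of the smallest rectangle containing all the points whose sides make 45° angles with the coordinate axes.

In coordinates u = x + y, v = x − y the rectangle is axis-aligned; the map (x,y)→(u,v) scales areas by 2.
u-values: -2, 9, -8; range = 9 − (-8) = 17.
v-values: -2, -5, -6; range = -2 − (-6) = 4.
Area = (17 × 4) / 2 = 34.

34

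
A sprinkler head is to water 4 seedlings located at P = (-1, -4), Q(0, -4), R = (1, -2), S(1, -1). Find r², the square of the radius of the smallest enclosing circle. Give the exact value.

3.25

A smallest enclosing disk is always determined by at most three of the input points on its boundary.
The farthest pair is P–S with squared distance 13. The circle on this segment as diameter has centre (0, -2.5) and r² = 13/4 = 3.25.
Check Q: distance² to centre = 2.25 ≤ 3.25, so it lies inside.
All remaining points lie in this disk, and no smaller disk contains both endpoints, so this is the minimum enclosing circle.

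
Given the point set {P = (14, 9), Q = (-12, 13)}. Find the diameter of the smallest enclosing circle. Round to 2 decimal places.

26.31

The smallest circle enclosing two points has them as diameter endpoints.
Centre = midpoint = (1, 11); r² = |PQ|²/4 = 692/4 = 173.
Diameter = 2r = 2√173 ≈ 26.31.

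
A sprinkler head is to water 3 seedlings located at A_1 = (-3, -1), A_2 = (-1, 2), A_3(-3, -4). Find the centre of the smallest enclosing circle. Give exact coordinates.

Side lengths²: A_1A_2² = 13, A_1A_3² = 9, A_2A_3² = 40.
Since A_2A_3² = 40 ≥ 13 + 9 = 22, the angle opposite A_2A_3 is not acute, so the smallest enclosing circle has A_2A_3 as diameter.
Centre = midpoint of A_2A_3 = (-2, -1), r² = 40/4 = 10.
Centre = (-2, -1).

(-2, -1)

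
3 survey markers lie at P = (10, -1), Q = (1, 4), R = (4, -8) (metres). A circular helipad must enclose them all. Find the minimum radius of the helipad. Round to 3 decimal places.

Side lengths²: PQ² = 106, PR² = 85, QR² = 153.
Since QR² = 153 < 106 + 85 = 191, the triangle is acute, so the smallest enclosing circle is the circumcircle.
Circumcentre = (231/62, -105/62), r² = 76585/1922.
r = √(76585/1922) ≈ 6.312.

6.312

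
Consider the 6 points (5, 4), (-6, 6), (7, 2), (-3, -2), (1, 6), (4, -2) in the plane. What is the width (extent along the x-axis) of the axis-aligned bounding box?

max x = 7, min x = -6, so width = 13.

13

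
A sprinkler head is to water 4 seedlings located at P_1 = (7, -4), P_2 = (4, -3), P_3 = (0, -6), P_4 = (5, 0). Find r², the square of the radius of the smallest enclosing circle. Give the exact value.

15.7861328125

A smallest enclosing disk is always determined by at most three of the input points on its boundary.
The minimum enclosing circle is determined by three boundary points: P_1, P_3, P_4.
Their circumcentre is (3.0625, -3.46875) with r² = 15.7861328125.
The farthest remaining point P_2 is at distance² 1.0986328125 ≤ 15.7861328125.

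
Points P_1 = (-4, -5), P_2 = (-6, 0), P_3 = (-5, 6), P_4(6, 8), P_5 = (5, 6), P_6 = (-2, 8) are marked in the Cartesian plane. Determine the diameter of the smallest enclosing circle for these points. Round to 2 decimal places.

The farthest pair is P_1–P_4 with squared distance 269. The circle on this segment as diameter has centre (1, 1.5) and r² = 269/4 = 67.25.
Check P_2: distance² to centre = 51.25 ≤ 67.25, so it lies inside.
All remaining points lie in this disk, and no smaller disk contains both endpoints, so this is the minimum enclosing circle.
Diameter = 2r = 2√(67.25) ≈ 16.40.

16.40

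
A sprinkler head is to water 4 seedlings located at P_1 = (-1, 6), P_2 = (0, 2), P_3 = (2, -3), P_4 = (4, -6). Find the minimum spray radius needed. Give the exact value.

The minimum enclosing circle of a finite set is fixed by two of the points (as a diameter) or three (as a circumcircle).
The farthest pair is P_1–P_4 with squared distance 169. The circle on this segment as diameter has centre (1.5, 0) and r² = 169/4 = 42.25.
Check P_2: distance² to centre = 6.25 ≤ 42.25, so it lies inside.
All remaining points lie in this disk, and no smaller disk contains both endpoints, so this is the minimum enclosing circle.
r = √(42.25) = 6.5.

6.5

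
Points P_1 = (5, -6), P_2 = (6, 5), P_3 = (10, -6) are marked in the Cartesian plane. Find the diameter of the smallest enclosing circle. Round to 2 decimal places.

Side lengths²: P_1P_2² = 122, P_1P_3² = 25, P_2P_3² = 137.
Since P_2P_3² = 137 < 122 + 25 = 147, the triangle is acute, so the smallest enclosing circle is the circumcircle.
Circumcentre = (7.5, -15/22), r² = 8357/242.
Diameter = 2r = 2√(8357/242) ≈ 11.75.

11.75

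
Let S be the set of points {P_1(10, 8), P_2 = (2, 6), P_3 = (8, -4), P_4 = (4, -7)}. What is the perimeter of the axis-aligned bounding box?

46

Width = max x − min x = 10 − 2 = 8.
Height = max y − min y = 8 − (-7) = 15.
Perimeter = 2(8 + 15) = 46.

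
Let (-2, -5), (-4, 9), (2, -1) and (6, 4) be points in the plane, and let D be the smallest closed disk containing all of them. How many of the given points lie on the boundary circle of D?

The minimum enclosing circle of a finite set is fixed by two of the points (as a diameter) or three (as a circumcircle).
The minimum enclosing circle is determined by three boundary points: (-2, -5), (-4, 9), (6, 4).
Their circumcentre is (-29/26, 59/26) with r² = 18125/338.
The farthest remaining point (2, -1) is at distance² 6893/338 ≤ 18125/338.
The points at distance exactly r from the centre are (-2, -5), (-4, 9), (6, 4) — 3 points.

3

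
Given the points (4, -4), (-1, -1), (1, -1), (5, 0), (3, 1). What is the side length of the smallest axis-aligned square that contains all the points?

6

The bounding box has width 6 and height 5.
An axis-aligned square enclosing the set must have side ≥ max(width, height).
So the minimum side is max(6, 5) = 6.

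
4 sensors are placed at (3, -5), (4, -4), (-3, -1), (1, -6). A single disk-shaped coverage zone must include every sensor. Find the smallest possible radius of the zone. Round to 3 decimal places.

3.808

The farthest pair is (4, -4)–(-3, -1) with squared distance 58. The circle on this segment as diameter has centre (0.5, -2.5) and r² = 58/4 = 14.5.
Check (3, -5): distance² to centre = 12.5 ≤ 14.5, so it lies inside.
All remaining points lie in this disk, and no smaller disk contains both endpoints, so this is the minimum enclosing circle.
r = √(14.5) ≈ 3.808.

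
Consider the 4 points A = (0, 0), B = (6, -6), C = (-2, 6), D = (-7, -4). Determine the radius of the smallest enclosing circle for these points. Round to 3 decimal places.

A smallest enclosing disk is always determined by at most three of the input points on its boundary.
The minimum enclosing circle is determined by three boundary points: B, C, D.
Their circumcentre is (1/14, -9/7) with r² = 11245/196.
The farthest remaining point A is at distance² 325/196 ≤ 11245/196.
r = √(11245/196) ≈ 7.574.

7.574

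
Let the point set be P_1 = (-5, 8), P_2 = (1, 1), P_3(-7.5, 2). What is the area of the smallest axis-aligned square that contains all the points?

The bounding box has width 8.5 and height 7.
An axis-aligned square enclosing the set must have side ≥ max(width, height).
So the minimum side is max(8.5, 7) = 8.5.
Area = 8.5² = 72.25.

72.25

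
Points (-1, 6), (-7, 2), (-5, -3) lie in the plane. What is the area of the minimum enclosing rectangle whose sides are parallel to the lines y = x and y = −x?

In coordinates u = x + y, v = x − y the rectangle is axis-aligned; the map (x,y)→(u,v) scales areas by 2.
u-values: 5, -5, -8; range = 5 − (-8) = 13.
v-values: -7, -9, -2; range = -2 − (-9) = 7.
Area = (13 × 7) / 2 = 45.5.

45.5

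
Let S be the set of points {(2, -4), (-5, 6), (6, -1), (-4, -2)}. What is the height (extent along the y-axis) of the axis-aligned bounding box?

10

max y = 6, min y = -4, so height = 10.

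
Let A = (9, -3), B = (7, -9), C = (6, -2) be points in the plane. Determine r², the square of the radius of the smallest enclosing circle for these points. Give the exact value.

12.5

Side lengths²: AB² = 40, AC² = 10, BC² = 50.
Since BC² = 50 ≥ 40 + 10 = 50, the angle opposite BC is not acute, so the smallest enclosing circle has BC as diameter.
Centre = midpoint of BC = (6.5, -5.5), r² = 50/4 = 12.5.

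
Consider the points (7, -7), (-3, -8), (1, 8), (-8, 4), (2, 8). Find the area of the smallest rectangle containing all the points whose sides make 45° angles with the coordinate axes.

273

In coordinates u = x + y, v = x − y the rectangle is axis-aligned; the map (x,y)→(u,v) scales areas by 2.
u-values: 0, -11, 9, -4, 10; range = 10 − (-11) = 21.
v-values: 14, 5, -7, -12, -6; range = 14 − (-12) = 26.
Area = (21 × 26) / 2 = 273.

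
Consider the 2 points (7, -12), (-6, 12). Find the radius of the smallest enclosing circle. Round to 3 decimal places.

13.647

The smallest circle enclosing two points has them as diameter endpoints.
Centre = midpoint = (0.5, 0); r² = |(7, -12)−(-6, 12)|²/4 = 745/4 = 186.25.
r = √(186.25) ≈ 13.647.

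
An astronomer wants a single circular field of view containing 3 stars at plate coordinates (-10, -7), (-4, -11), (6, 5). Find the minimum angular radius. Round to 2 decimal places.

Call the three points A, B, C in the order given.
Side lengths²: AB² = 52, AC² = 400, BC² = 356.
Since AC² = 400 < 356 + 52 = 408, the triangle is acute, so the smallest enclosing circle is the circumcircle.
Circumcentre = (-31/17, -21/17), r² = 28925/289.
r = √(28925/289) ≈ 10.00.

10.00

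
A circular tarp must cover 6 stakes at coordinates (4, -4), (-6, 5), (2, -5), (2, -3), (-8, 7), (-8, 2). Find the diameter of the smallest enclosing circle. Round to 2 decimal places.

16.28

By Welzl's lemma the MEC is supported by two points (diametrically opposite) or three points (on a circumcircle).
The farthest pair is (4, -4)–(-8, 7) with squared distance 265. The circle on this segment as diameter has centre (-2, 1.5) and r² = 265/4 = 66.25.
Check (-6, 5): distance² to centre = 28.25 ≤ 66.25, so it lies inside.
All remaining points lie in this disk, and no smaller disk contains both endpoints, so this is the minimum enclosing circle.
Diameter = 2r = 2√(66.25) ≈ 16.28.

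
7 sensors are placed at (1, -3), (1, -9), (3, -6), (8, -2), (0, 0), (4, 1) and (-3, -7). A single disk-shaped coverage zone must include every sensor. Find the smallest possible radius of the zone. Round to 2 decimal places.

6.04

By Welzl's lemma the MEC is supported by two points (diametrically opposite) or three points (on a circumcircle).
The farthest pair is (8, -2)–(-3, -7) with squared distance 146. The circle on this segment as diameter has centre (2.5, -4.5) and r² = 146/4 = 36.5.
Check (1, -3): distance² to centre = 4.5 ≤ 36.5, so it lies inside.
All remaining points lie in this disk, and no smaller disk contains both endpoints, so this is the minimum enclosing circle.
r = √(36.5) ≈ 6.04.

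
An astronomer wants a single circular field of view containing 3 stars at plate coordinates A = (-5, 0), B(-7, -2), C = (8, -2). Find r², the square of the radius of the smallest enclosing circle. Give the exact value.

56.25

Side lengths²: AB² = 8, AC² = 173, BC² = 225.
Since BC² = 225 ≥ 173 + 8 = 181, the angle opposite BC is not acute, so the smallest enclosing circle has BC as diameter.
Centre = midpoint of BC = (0.5, -2), r² = 225/4 = 56.25.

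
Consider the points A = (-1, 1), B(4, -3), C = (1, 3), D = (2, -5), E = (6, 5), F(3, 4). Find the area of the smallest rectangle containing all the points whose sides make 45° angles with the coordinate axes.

63

In coordinates u = x + y, v = x − y the rectangle is axis-aligned; the map (x,y)→(u,v) scales areas by 2.
u-values: 0, 1, 4, -3, 11, 7; range = 11 − (-3) = 14.
v-values: -2, 7, -2, 7, 1, -1; range = 7 − (-2) = 9.
Area = (14 × 9) / 2 = 63.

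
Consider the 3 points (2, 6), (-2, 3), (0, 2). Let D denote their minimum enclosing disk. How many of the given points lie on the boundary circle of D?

Call the three points A, B, C in the order given.
Side lengths²: AB² = 25, AC² = 20, BC² = 5.
Since AB² = 25 ≥ 20 + 5 = 25, the angle opposite AB is not acute, so the smallest enclosing circle has AB as diameter.
Centre = midpoint of AB = (0, 4.5), r² = 25/4 = 6.25.
The points at distance exactly r from the centre are (2, 6), (-2, 3), (0, 2) — 3 points.

3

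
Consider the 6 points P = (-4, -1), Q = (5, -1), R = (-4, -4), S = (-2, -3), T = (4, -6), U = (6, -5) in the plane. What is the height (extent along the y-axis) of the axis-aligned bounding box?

5

max y = -1, min y = -6, so height = 5.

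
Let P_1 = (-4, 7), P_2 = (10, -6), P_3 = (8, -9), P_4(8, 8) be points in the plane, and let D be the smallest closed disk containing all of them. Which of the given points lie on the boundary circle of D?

P_1, P_3, P_4

A smallest enclosing disk is always determined by at most three of the input points on its boundary.
The minimum enclosing circle is determined by three boundary points: P_1, P_3, P_4.
Their circumcentre is (8/3, -0.5) with r² = 3625/36.
The farthest remaining point P_2 is at distance² 3025/36 ≤ 3625/36.
The points at distance exactly r from the centre are P_1, P_3, P_4 — 3 points.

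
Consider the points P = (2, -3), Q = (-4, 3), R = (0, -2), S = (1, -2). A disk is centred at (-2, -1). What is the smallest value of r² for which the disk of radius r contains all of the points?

The required radius is the distance from (-2, -1) to the farthest point.
Squared distances: 20, 20, 5, 10.
Maximum is 20, attained at P.

20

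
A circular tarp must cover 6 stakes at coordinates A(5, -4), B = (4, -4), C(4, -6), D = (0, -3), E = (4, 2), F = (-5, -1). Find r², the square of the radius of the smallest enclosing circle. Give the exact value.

265/9

A smallest enclosing disk is always determined by at most three of the input points on its boundary.
The minimum enclosing circle is determined by three boundary points: C, E, F.
Their circumcentre is (1/3, -2) with r² = 265/9.
The farthest remaining point A is at distance² 232/9 ≤ 265/9.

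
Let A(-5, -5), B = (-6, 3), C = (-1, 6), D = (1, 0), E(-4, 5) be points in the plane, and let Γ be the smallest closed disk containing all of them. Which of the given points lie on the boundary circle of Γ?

A smallest enclosing disk is always determined by at most three of the input points on its boundary.
The farthest pair is A–C with squared distance 137. The circle on this segment as diameter has centre (-3, 0.5) and r² = 137/4 = 34.25.
Check B: distance² to centre = 15.25 ≤ 34.25, so it lies inside.
All remaining points lie in this disk, and no smaller disk contains both endpoints, so this is the minimum enclosing circle.
The points at distance exactly r from the centre are A, C — 2 points.

A, C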